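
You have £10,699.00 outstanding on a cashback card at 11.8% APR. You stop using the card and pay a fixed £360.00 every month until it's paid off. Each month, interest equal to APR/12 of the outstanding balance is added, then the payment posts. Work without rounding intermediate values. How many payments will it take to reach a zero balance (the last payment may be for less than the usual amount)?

Monthly rate r = 11.8%/12 = 0.983333% = 0.00983333.
Recurrence: B ← B·(1+r) − £360.00.
Month 1: interest £105.21; balance after payment £10,444.21.
Month 2: interest £102.70; balance after payment £10,186.91.
Closed form: n = −ln(1 − rB₀/P)/ln(1+r) = −ln(0.70776)/ln(1.00983) ≈ 35.324, so the balance reaches zero during payment 36.

36 months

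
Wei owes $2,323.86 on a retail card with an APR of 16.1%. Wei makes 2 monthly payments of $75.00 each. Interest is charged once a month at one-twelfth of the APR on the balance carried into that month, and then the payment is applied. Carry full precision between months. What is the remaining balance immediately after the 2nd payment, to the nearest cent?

$2,235.63

Monthly rate r = 16.1%/12 = 1.34167% = 0.0134167.
Each month: B ← B·(1+r) − $75.00.
Month 1: interest $31.18; balance after payment $2,280.04.
Month 2: interest $30.59; balance after payment $2,235.63.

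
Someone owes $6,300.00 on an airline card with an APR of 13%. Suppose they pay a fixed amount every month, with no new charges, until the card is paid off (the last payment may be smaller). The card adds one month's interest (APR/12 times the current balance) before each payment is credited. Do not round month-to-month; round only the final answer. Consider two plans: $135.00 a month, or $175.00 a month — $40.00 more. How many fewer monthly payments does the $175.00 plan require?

20 fewer payments

Monthly rate r = 13%/12 = 1.08333% = 0.0108333.
At $135.00/mo: n = ⌈−ln(1 − rB₀/P)/ln(1+r)⌉ = 66 payments (last $49.54); total interest = total paid − $6,300.00 = $2,524.54.
At $175.00/mo: 46 payments (last $153.06); total interest $1,728.06.
Payments saved = 66 − 46 = 20.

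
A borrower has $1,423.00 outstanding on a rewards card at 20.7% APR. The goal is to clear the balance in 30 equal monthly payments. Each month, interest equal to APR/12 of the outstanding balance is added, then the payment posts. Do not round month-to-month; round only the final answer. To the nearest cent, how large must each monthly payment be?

Monthly rate r = 20.7%/12 = 1.725% = 0.01725.
Level-payment amortization: P = B₀·r / (1 − (1+r)^(−n)) = 1423.00·0.01725 / (1 − 1.01725^(−30)).
Denominator 1 − (1+r)^(−30) = 0.401355435.
P = 24.5467 / 0.401355435 ≈ 61.16.

$61.16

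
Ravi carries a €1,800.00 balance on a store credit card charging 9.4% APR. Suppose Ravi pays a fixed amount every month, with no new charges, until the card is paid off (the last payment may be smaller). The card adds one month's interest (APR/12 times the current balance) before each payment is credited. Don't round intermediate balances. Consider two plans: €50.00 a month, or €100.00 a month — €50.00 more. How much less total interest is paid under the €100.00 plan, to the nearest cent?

€174.97

Monthly rate r = 9.4%/12 = 0.783333% = 0.00783333.
At €50.00/mo: n = ⌈−ln(1 − rB₀/P)/ln(1+r)⌉ = 43 payments (last €22.91); total interest = total paid − €1,800.00 = €322.91.
At €100.00/mo: 20 payments (last €47.94); total interest €147.94.
Interest saved = €322.91 − €147.94 = €174.97.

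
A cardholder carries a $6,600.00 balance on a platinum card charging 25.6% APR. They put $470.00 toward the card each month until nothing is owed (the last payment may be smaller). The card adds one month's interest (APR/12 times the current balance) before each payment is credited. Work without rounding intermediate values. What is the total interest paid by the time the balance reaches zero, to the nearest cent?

Monthly rate r = 25.6%/12 = 2.13333% = 0.0213333.
Payoff takes n = ⌈−ln(1 − rB₀/P)/ln(1+r)⌉ = ⌈16.868⌉ = 17 payments; the last is $408.55.
Total paid = 16·$470.00 + $408.55 = $7,928.55.
Total interest = total paid − principal = $7,928.55 − $6,600.00 = $1,328.55.

$1,328.55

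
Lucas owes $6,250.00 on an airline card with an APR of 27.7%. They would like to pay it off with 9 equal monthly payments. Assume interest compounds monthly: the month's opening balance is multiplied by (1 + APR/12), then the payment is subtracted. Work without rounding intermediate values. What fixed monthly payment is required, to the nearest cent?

$777.03

Monthly rate r = 27.7%/12 = 2.30833% = 0.0230833.
Level-payment amortization: P = B₀·r / (1 − (1+r)^(−n)) = 6250.00·0.0230833 / (1 − 1.02308^(−9)).
Denominator 1 − (1+r)^(−9) = 0.185669105.
P = 144.271 / 0.185669105 ≈ 777.03.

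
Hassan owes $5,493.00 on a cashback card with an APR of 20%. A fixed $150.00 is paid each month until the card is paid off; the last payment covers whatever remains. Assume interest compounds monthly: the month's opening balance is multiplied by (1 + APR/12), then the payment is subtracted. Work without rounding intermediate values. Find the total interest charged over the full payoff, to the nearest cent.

$3,059.68

Monthly rate r = 20%/12 = 1.66667% = 0.0166667.
Payoff takes n = ⌈−ln(1 − rB₀/P)/ln(1+r)⌉ = ⌈57.018⌉ = 58 payments; the last is $2.68.
Total paid = 57·$150.00 + $2.68 = $8,552.68.
Total interest = total paid − principal = $8,552.68 − $5,493.00 = $3,059.68.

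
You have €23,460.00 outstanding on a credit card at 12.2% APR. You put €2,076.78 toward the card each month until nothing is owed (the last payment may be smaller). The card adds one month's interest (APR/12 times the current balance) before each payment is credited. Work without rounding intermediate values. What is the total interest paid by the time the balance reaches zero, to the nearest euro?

Monthly rate r = 12.2%/12 = 1.01667% = 0.0101667.
Payoff takes n = ⌈−ln(1 − rB₀/P)/ln(1+r)⌉ = ⌈12.060⌉ = 13 payments; the last is €125.77.
Total paid = 12·€2,076.78 + €125.77 = €25,047.13.
Total interest = total paid − principal = €25,047.13 − €23,460.00 = €1,587.13.

€1,587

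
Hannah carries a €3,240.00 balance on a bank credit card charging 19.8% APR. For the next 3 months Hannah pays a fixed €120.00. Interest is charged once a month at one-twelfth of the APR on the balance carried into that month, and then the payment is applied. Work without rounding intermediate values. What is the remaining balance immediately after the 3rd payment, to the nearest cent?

€3,037.07

Monthly rate r = 19.8%/12 = 1.65% = 0.0165.
Each month: B ← B·(1+r) − €120.00.
Month 1: interest €53.46; balance after payment €3,173.46.
Month 2: interest €52.36; balance after payment €3,105.82.
Month 3: interest €51.25; balance after payment €3,037.07.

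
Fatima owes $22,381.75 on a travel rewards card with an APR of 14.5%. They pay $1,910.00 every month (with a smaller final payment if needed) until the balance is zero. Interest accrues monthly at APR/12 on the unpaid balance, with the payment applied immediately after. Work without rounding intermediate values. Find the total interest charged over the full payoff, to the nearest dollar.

Monthly rate r = 14.5%/12 = 1.20833% = 0.0120833.
Payoff takes n = ⌈−ln(1 − rB₀/P)/ln(1+r)⌉ = ⌈12.712⌉ = 13 payments; the last is $1,361.69.
Total paid = 12·$1,910.00 + $1,361.69 = $24,281.69.
Total interest = total paid − principal = $24,281.69 − $22,381.75 = $1,899.94.

$1,900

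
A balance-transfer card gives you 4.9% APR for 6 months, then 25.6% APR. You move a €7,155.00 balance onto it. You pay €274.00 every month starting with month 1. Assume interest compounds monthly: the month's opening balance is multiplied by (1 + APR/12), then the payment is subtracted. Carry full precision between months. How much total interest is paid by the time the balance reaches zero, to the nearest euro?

€2,052

Promo months 1–6 at r₀ = 4.9%/12 = 0.00408333; months 7+ at r₁ = 25.6%/12 = 0.0213333.
After month 6: iterate B ← B·(1+r₀) − €274.00 for 6 months → €5,671.22.
Then at r₁ with €274.00/mo: n₂ = −ln(1 − r₁·B/P)/ln(1+r₁) ≈ 27.60 → 28 more payments.
Total paid = 33·€274.00 + €164.99 = €9,206.99; interest = €9,206.99 − €7,155.00 = €2,051.99.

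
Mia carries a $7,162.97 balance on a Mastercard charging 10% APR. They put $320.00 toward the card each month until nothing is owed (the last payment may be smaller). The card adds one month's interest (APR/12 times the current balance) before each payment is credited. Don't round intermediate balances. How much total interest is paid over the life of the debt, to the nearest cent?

Monthly rate r = 10%/12 = 0.833333% = 0.00833333.
Payoff takes n = ⌈−ln(1 − rB₀/P)/ln(1+r)⌉ = ⌈24.877⌉ = 25 payments; the last is $280.93.
Total paid = 24·$320.00 + $280.93 = $7,960.93.
Total interest = total paid − principal = $7,960.93 − $7,162.97 = $797.96.

$797.96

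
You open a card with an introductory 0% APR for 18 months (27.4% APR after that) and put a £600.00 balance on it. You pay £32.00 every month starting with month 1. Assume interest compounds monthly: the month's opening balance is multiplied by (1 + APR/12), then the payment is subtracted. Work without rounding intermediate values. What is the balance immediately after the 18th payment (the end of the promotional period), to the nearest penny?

Promo months 1–18 at r₀ = 0%/12 = 0; months 19+ at r₁ = 27.4%/12 = 0.0228333.
After month 18 (no interest yet): B = £600.00 − 18·£32.00 = £24.00.

£24.00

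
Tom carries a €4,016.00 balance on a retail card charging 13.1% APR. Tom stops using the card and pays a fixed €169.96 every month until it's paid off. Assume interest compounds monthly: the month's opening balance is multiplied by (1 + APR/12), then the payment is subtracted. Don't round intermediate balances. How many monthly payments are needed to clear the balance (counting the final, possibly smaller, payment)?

28 payments

Monthly rate r = 13.1%/12 = 1.09167% = 0.0109167.
Recurrence: B ← B·(1+r) − €169.96.
Month 1: interest €43.84; balance after payment €3,889.88.
Month 2: interest €42.46; balance after payment €3,762.39.
Closed form: n = −ln(1 − rB₀/P)/ln(1+r) = −ln(0.74205)/ln(1.01092) ≈ 27.478, so the balance reaches zero during payment 28.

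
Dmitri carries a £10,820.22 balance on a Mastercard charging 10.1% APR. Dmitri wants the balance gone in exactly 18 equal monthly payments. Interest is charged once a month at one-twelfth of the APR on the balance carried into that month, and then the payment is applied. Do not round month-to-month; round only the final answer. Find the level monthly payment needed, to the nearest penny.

Monthly rate r = 10.1%/12 = 0.841667% = 0.00841667.
Level-payment amortization: P = B₀·r / (1 − (1+r)^(−n)) = 10820.22·0.00841667 / (1 − 1.00842^(−18)).
Denominator 1 − (1+r)^(−18) = 0.140037068.
P = 91.0702 / 0.140037068 ≈ 650.33.

£650.33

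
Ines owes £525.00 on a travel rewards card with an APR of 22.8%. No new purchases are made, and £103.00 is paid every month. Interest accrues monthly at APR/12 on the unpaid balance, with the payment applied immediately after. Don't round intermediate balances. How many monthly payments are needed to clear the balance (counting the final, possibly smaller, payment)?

Monthly rate r = 22.8%/12 = 1.9% = 0.019.
Recurrence: B ← B·(1+r) − £103.00.
Month 1: interest £9.97; balance after payment £431.98.
Month 2: interest £8.21; balance after payment £337.18.
Month 3: interest £6.41; balance after payment £240.59.
Month 4: interest £4.57; balance after payment £142.16.
Month 5: interest £2.70; balance after payment £41.86.
Month 6: interest £0.80; balance after payment £0.00.

6 payments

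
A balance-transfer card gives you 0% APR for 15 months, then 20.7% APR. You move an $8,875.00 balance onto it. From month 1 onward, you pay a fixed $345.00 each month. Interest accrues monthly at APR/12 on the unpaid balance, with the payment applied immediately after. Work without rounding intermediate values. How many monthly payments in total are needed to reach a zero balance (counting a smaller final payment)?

Promo months 1–15 at r₀ = 0%/12 = 0; months 16+ at r₁ = 20.7%/12 = 0.01725.
After month 15 (no interest yet): B = $8,875.00 − 15·$345.00 = $3,700.00.
Then at r₁ with $345.00/mo: n₂ = −ln(1 − r₁·B/P)/ln(1+r₁) ≈ 11.96 → 12 more payments.

27 months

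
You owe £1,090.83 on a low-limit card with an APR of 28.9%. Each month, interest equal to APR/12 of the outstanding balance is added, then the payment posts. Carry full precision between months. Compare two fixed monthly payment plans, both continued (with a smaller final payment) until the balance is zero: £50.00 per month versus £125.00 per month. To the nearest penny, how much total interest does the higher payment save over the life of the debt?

£326.69

Monthly rate r = 28.9%/12 = 2.40833% = 0.0240833.
At £50.00/mo: n = ⌈−ln(1 − rB₀/P)/ln(1+r)⌉ = 32 payments (last £16.06); total interest = total paid − £1,090.83 = £475.23.
At £125.00/mo: 10 payments (last £114.37); total interest £148.54.
Interest saved = £475.23 − £148.54 = £326.69.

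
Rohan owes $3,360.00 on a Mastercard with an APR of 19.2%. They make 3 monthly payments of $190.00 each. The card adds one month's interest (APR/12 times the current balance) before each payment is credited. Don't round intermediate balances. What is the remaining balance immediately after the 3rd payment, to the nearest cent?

Monthly rate r = 19.2%/12 = 1.6% = 0.016.
Each month: B ← B·(1+r) − $190.00.
Month 1: interest $53.76; balance after payment $3,223.76.
Month 2: interest $51.58; balance after payment $3,085.34.
Month 3: interest $49.37; balance after payment $2,944.71.

$2,944.71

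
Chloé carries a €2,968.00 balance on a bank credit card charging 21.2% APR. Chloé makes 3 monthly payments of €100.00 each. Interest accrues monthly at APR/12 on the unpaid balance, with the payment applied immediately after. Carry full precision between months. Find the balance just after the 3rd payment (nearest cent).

€2,822.77

Monthly rate r = 21.2%/12 = 1.76667% = 0.0176667.
Each month: B ← B·(1+r) − €100.00.
Month 1: interest €52.43; balance after payment €2,920.43.
Month 2: interest €51.59; balance after payment €2,872.03.
Month 3: interest €50.74; balance after payment €2,822.77.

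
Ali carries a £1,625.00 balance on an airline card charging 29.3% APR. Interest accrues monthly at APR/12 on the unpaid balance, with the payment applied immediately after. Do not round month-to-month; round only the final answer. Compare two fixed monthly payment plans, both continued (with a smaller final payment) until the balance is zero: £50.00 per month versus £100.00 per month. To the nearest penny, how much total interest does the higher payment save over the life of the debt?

£1,174.76

Monthly rate r = 29.3%/12 = 2.44167% = 0.0244167.
At £50.00/mo: n = ⌈−ln(1 − rB₀/P)/ln(1+r)⌉ = 66 payments (last £20.12); total interest = total paid − £1,625.00 = £1,645.12.
At £100.00/mo: 21 payments (last £95.36); total interest £470.36.
Interest saved = £1,645.12 − £470.36 = £1,174.76.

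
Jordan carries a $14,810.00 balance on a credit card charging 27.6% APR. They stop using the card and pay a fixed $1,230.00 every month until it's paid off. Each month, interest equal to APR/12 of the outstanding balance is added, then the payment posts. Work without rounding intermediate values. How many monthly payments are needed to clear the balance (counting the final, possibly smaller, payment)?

15 months

Monthly rate r = 27.6%/12 = 2.3% = 0.023.
Recurrence: B ← B·(1+r) − $1,230.00.
Month 1: interest $340.63; balance after payment $13,920.63.
Month 2: interest $320.17; balance after payment $13,010.80.
Closed form: n = −ln(1 − rB₀/P)/ln(1+r) = −ln(0.72307)/ln(1.023) ≈ 14.260, so the balance reaches zero during payment 15.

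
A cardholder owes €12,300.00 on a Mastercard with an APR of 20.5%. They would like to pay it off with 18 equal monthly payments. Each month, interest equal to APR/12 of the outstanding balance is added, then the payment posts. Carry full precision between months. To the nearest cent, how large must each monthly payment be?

Monthly rate r = 20.5%/12 = 1.70833% = 0.0170833.
Level-payment amortization: P = B₀·r / (1 − (1+r)^(−n)) = 12300.00·0.0170833 / (1 − 1.01708^(−18)).
Denominator 1 − (1+r)^(−18) = 0.262805101.
P = 210.125 / 0.262805101 ≈ 799.55.

€799.55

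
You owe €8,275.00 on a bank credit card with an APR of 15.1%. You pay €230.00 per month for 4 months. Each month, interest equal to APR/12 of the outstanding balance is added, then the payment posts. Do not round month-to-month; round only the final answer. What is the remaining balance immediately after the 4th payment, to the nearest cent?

Monthly rate r = 15.1%/12 = 1.25833% = 0.0125833.
Each month: B ← B·(1+r) − €230.00.
Month 1: interest €104.13; balance after payment €8,149.13.
Month 2: interest €102.54; balance after payment €8,021.67.
Month 3: interest €100.94; balance after payment €7,892.61.
Month 4: interest €99.32; balance after payment €7,761.92.

€7,761.92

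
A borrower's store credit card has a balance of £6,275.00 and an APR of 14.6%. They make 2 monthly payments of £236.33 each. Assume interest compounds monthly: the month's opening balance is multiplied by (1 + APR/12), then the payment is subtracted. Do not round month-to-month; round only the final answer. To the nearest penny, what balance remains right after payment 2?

£5,953.09

Monthly rate r = 14.6%/12 = 1.21667% = 0.0121667.
Each month: B ← B·(1+r) − £236.33.
Month 1: interest £76.35; balance after payment £6,115.02.
Month 2: interest £74.40; balance after payment £5,953.09.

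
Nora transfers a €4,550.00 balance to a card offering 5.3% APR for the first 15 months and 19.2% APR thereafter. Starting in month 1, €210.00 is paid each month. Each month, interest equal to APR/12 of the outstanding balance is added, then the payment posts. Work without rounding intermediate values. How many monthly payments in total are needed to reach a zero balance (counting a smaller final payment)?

Promo months 1–15 at r₀ = 5.3%/12 = 0.00441667; months 16+ at r₁ = 19.2%/12 = 0.016.
After month 15: iterate B ← B·(1+r₀) − €210.00 for 15 months → €1,611.66.
Then at r₁ with €210.00/mo: n₂ = −ln(1 − r₁·B/P)/ln(1+r₁) ≈ 8.25 → 9 more payments.

24 payments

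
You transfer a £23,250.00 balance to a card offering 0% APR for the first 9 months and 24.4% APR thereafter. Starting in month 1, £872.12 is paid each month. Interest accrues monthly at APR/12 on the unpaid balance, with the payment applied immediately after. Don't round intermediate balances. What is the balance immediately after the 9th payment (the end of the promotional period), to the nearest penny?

Promo months 1–9 at r₀ = 0%/12 = 0; months 10+ at r₁ = 24.4%/12 = 0.0203333.
After month 9 (no interest yet): B = £23,250.00 − 9·£872.12 = £15,400.92.

£15,400.92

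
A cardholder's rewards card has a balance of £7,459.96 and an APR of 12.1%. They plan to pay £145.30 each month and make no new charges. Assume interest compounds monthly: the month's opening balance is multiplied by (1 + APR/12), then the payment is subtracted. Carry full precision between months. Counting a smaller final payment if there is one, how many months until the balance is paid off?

Monthly rate r = 12.1%/12 = 1.00833% = 0.0100833.
Recurrence: B ← B·(1+r) − £145.30.
Month 1: interest £75.22; balance after payment £7,389.88.
Month 2: interest £74.51; balance after payment £7,319.10.
Closed form: n = −ln(1 − rB₀/P)/ln(1+r) = −ln(0.4823)/ln(1.01008) ≈ 72.679, so the balance reaches zero during payment 73.

73 payments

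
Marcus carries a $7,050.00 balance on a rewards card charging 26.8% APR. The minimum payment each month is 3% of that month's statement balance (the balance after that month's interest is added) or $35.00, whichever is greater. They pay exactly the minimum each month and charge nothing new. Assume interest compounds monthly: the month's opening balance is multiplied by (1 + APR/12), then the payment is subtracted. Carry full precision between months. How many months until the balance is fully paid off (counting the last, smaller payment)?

277 months

Monthly rate r = 26.8%/12 = 2.23333% = 0.0223333.
While 3% of the post-interest balance exceeds $35.00, each month B ← (B·(1+r))·(1 − 0.03), i.e. B shrinks by the factor (1+r)·0.97 = 0.99166.
This holds for months 1–218. Entering month 219 the balance is $1,136.57; 3% of the post-interest balance is now below $35.00, so the flat $35.00 minimum applies from here.
From month 219 a fixed $35.00 at rate r clears $1,136.57 in 59 more payments. Total: 218 + 59 = 277 months.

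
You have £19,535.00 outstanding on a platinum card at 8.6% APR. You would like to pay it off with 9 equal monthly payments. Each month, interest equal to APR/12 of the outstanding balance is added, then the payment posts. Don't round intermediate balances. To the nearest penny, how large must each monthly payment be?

Monthly rate r = 8.6%/12 = 0.716667% = 0.00716667.
Level-payment amortization: P = B₀·r / (1 − (1+r)^(−n)) = 19535.00·0.00716667 / (1 − 1.00717^(−9)).
Denominator 1 − (1+r)^(−9) = 0.0622482027.
P = 140.001 / 0.0622482027 ≈ 2249.07.

£2,249.07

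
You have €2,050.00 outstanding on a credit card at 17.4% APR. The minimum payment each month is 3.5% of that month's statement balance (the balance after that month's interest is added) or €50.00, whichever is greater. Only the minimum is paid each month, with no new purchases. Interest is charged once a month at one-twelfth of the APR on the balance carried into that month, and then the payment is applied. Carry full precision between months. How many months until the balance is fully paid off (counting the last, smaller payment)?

Monthly rate r = 17.4%/12 = 1.45% = 0.0145.
While 3.5% of the post-interest balance exceeds €50.00, each month B ← (B·(1+r))·(1 − 0.035), i.e. B shrinks by the factor (1+r)·0.965 = 0.97899.
This holds for months 1–18. Entering month 19 the balance is €1,398.89; 3.5% of the post-interest balance is now below €50.00, so the flat €50.00 minimum applies from here.
From month 19 a fixed €50.00 at rate r clears €1,398.89 in 37 more payments. Total: 18 + 37 = 55 months.

55 months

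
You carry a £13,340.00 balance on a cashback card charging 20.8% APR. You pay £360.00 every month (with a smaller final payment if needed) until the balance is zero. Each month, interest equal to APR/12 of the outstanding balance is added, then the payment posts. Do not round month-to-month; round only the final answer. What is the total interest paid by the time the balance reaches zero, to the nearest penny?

£8,196.78

Monthly rate r = 20.8%/12 = 1.73333% = 0.0173333.
Payoff takes n = ⌈−ln(1 − rB₀/P)/ln(1+r)⌉ = ⌈59.823⌉ = 60 payments; the last is £296.78.
Total paid = 59·£360.00 + £296.78 = £21,536.78.
Total interest = total paid − principal = £21,536.78 − £13,340.00 = £8,196.78.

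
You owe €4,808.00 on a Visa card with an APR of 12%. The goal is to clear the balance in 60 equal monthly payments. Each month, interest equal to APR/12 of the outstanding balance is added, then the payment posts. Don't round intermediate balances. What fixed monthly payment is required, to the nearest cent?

Monthly rate r = 12%/12 = 1% = 0.01.
Level-payment amortization: P = B₀·r / (1 − (1+r)^(−n)) = 4808.00·0.01 / (1 − 1.01^(−60)).
Denominator 1 − (1+r)^(−60) = 0.449550384.
P = 48.08 / 0.449550384 ≈ 106.95.

€106.95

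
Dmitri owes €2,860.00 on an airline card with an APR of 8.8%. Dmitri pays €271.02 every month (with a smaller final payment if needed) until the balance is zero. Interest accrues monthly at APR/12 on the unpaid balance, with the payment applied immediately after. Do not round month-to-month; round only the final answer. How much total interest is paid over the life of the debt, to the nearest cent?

€127.65

Monthly rate r = 8.8%/12 = 0.733333% = 0.00733333.
Payoff takes n = ⌈−ln(1 − rB₀/P)/ln(1+r)⌉ = ⌈11.024⌉ = 12 payments; the last is €6.43.
Total paid = 11·€271.02 + €6.43 = €2,987.65.
Total interest = total paid − principal = €2,987.65 − €2,860.00 = €127.65.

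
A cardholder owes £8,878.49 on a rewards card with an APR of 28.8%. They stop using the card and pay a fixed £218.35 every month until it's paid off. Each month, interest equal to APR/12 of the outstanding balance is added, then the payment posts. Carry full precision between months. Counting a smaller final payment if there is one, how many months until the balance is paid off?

Monthly rate r = 28.8%/12 = 2.4% = 0.024.
Recurrence: B ← B·(1+r) − £218.35.
Month 1: interest £213.08; balance after payment £8,873.22.
Month 2: interest £212.96; balance after payment £8,867.83.
Closed form: n = −ln(1 − rB₀/P)/ln(1+r) = −ln(0.024118)/ln(1.024) ≈ 157.054, so the balance reaches zero during payment 158.

158 payments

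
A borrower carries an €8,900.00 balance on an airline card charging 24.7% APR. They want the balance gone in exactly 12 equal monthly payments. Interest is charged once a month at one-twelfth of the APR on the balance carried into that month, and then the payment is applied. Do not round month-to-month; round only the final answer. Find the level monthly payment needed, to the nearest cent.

€844.60

Monthly rate r = 24.7%/12 = 2.05833% = 0.0205833.
Level-payment amortization: P = B₀·r / (1 − (1+r)^(−n)) = 8900.00·0.0205833 / (1 − 1.02058^(−12)).
Denominator 1 − (1+r)^(−12) = 0.21689799.
P = 183.192 / 0.21689799 ≈ 844.60.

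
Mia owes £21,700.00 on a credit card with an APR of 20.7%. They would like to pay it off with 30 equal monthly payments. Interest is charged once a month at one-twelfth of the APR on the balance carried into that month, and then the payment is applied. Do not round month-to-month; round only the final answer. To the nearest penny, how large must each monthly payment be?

£932.65

Monthly rate r = 20.7%/12 = 1.725% = 0.01725.
Level-payment amortization: P = B₀·r / (1 − (1+r)^(−n)) = 21700.00·0.01725 / (1 − 1.01725^(−30)).
Denominator 1 − (1+r)^(−30) = 0.401355435.
P = 374.325 / 0.401355435 ≈ 932.65.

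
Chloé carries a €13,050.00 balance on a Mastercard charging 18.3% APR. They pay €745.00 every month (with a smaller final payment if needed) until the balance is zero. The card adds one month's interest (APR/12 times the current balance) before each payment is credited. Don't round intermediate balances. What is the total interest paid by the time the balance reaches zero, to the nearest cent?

Monthly rate r = 18.3%/12 = 1.525% = 0.01525.
Payoff takes n = ⌈−ln(1 − rB₀/P)/ln(1+r)⌉ = ⌈20.535⌉ = 21 payments; the last is €399.64.
Total paid = 20·€745.00 + €399.64 = €15,299.64.
Total interest = total paid − principal = €15,299.64 − €13,050.00 = €2,249.64.

€2,249.64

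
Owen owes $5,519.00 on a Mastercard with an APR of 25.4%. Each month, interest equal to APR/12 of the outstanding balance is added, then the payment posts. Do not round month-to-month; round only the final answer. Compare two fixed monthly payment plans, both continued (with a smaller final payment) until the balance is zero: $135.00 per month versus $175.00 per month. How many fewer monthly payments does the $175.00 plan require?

43 fewer payments

Monthly rate r = 25.4%/12 = 2.11667% = 0.0211667.
At $135.00/mo: n = ⌈−ln(1 − rB₀/P)/ln(1+r)⌉ = 96 payments (last $97.23); total interest = total paid − $5,519.00 = $7,403.23.
At $175.00/mo: 53 payments (last $101.08); total interest $3,682.08.
Payments saved = 96 − 53 = 43.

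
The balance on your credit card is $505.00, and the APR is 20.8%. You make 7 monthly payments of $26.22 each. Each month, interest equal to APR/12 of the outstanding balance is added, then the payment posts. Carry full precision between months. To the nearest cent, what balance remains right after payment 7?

$376.19

Monthly rate r = 20.8%/12 = 1.73333% = 0.0173333.
Each month: B ← B·(1+r) − $26.22.
Month 1: interest $8.75; balance after payment $487.53.
Month 2: interest $8.45; balance after payment $469.76.
Month 3: interest $8.14; balance after payment $451.69.
Month 4: interest $7.83; balance after payment $433.30.
Month 5: interest $7.51; balance after payment $414.59.
Month 6: interest $7.19; balance after payment $395.55.
Month 7: interest $6.86; balance after payment $376.19.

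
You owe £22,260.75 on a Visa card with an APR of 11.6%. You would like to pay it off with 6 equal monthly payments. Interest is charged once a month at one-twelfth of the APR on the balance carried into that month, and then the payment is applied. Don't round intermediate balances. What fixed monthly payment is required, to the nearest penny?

Monthly rate r = 11.6%/12 = 0.966667% = 0.00966667.
Level-payment amortization: P = B₀·r / (1 − (1+r)^(−n)) = 22260.75·0.00966667 / (1 − 1.00967^(−6)).
Denominator 1 − (1+r)^(−6) = 0.0560871719.
P = 215.187 / 0.0560871719 ≈ 3836.66.

£3,836.66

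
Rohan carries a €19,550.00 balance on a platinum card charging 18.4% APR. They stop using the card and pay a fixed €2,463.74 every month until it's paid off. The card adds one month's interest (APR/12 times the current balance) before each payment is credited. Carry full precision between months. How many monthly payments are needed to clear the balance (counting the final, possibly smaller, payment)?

Monthly rate r = 18.4%/12 = 1.53333% = 0.0153333.
Recurrence: B ← B·(1+r) − €2,463.74.
Month 1: interest €299.77; balance after payment €17,386.03.
Month 2: interest €266.59; balance after payment €15,188.87.
Closed form: n = −ln(1 − rB₀/P)/ln(1+r) = −ln(0.87833)/ln(1.01533) ≈ 8.526, so the balance reaches zero during payment 9.

9 months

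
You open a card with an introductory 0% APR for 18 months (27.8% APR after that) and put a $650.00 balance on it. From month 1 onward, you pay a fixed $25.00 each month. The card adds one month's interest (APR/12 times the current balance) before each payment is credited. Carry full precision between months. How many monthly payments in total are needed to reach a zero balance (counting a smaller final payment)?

27 months

Promo months 1–18 at r₀ = 0%/12 = 0; months 19+ at r₁ = 27.8%/12 = 0.0231667.
After month 18 (no interest yet): B = $650.00 − 18·$25.00 = $200.00.
Then at r₁ with $25.00/mo: n₂ = −ln(1 − r₁·B/P)/ln(1+r₁) ≈ 8.95 → 9 more payments.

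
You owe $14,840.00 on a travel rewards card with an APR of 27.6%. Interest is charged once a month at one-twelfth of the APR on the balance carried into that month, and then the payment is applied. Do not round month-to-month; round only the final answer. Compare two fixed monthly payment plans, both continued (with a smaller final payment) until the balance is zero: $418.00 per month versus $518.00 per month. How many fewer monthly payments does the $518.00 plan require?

27 fewer payments

Monthly rate r = 27.6%/12 = 2.3% = 0.023.
At $418.00/mo: n = ⌈−ln(1 − rB₀/P)/ln(1+r)⌉ = 75 payments (last $242.30); total interest = total paid − $14,840.00 = $16,334.30.
At $518.00/mo: 48 payments (last $157.95); total interest $9,663.95.
Payments saved = 75 − 48 = 27.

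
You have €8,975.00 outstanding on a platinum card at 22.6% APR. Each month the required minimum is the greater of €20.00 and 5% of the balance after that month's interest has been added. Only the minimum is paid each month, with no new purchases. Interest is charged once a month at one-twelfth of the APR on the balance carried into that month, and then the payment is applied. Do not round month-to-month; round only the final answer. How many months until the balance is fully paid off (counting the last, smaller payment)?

Monthly rate r = 22.6%/12 = 1.88333% = 0.0188333.
While 5% of the post-interest balance exceeds €20.00, each month B ← (B·(1+r))·(1 − 0.05), i.e. B shrinks by the factor (1+r)·0.95 = 0.96789.
This holds for months 1–96. Entering month 97 the balance is €391.20; 5% of the post-interest balance is now below €20.00, so the flat €20.00 minimum applies from here.
From month 97 a fixed €20.00 at rate r clears €391.20 in 25 more payments. Total: 96 + 25 = 121 months.

121 months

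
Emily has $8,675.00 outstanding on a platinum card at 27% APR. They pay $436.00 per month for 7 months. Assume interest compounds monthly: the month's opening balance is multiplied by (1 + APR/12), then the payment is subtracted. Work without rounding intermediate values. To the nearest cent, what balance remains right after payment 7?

$6,871.16

Monthly rate r = 27%/12 = 2.25% = 0.0225.
Each month: B ← B·(1+r) − $436.00.
Month 1: interest $195.19; balance after payment $8,434.19.
Month 2: interest $189.77; balance after payment $8,187.96.
Month 3: interest $184.23; balance after payment $7,936.19.
Month 4: interest $178.56; balance after payment $7,678.75.
Month 5: interest $172.77; balance after payment $7,415.52.
Month 6: interest $166.85; balance after payment $7,146.37.
Month 7: interest $160.79; balance after payment $6,871.16.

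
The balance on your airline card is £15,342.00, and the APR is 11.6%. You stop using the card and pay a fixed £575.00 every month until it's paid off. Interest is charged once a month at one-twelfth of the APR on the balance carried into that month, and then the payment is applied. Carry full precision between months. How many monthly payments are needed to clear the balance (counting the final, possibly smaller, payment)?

Monthly rate r = 11.6%/12 = 0.966667% = 0.00966667.
Recurrence: B ← B·(1+r) − £575.00.
Month 1: interest £148.31; balance after payment £14,915.31.
Month 2: interest £144.18; balance after payment £14,484.49.
Closed form: n = −ln(1 − rB₀/P)/ln(1+r) = −ln(0.74208)/ln(1.00967) ≈ 31.008, so the balance reaches zero during payment 32.

32 months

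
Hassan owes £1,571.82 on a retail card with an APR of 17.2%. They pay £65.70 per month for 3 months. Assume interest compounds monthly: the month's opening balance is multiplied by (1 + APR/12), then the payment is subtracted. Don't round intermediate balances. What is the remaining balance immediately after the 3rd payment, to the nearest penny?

Monthly rate r = 17.2%/12 = 1.43333% = 0.0143333.
Each month: B ← B·(1+r) − £65.70.
Month 1: interest £22.53; balance after payment £1,528.65.
Month 2: interest £21.91; balance after payment £1,484.86.
Month 3: interest £21.28; balance after payment £1,440.44.

£1,440.44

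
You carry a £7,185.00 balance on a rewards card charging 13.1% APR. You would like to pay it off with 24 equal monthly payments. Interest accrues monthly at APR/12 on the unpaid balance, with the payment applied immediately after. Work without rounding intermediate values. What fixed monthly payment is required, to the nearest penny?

Monthly rate r = 13.1%/12 = 1.09167% = 0.0109167.
Level-payment amortization: P = B₀·r / (1 − (1+r)^(−n)) = 7185.00·0.0109167 / (1 − 1.01092^(−24)).
Denominator 1 − (1+r)^(−24) = 0.229395679.
P = 78.4363 / 0.229395679 ≈ 341.93.

£341.93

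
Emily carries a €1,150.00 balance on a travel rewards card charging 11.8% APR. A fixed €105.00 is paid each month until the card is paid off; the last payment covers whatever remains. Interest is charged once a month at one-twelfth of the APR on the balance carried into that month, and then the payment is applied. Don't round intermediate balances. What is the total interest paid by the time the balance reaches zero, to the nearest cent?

€72.86

Monthly rate r = 11.8%/12 = 0.983333% = 0.00983333.
Payoff takes n = ⌈−ln(1 − rB₀/P)/ln(1+r)⌉ = ⌈11.645⌉ = 12 payments; the last is €67.86.
Total paid = 11·€105.00 + €67.86 = €1,222.86.
Total interest = total paid − principal = €1,222.86 − €1,150.00 = €72.86.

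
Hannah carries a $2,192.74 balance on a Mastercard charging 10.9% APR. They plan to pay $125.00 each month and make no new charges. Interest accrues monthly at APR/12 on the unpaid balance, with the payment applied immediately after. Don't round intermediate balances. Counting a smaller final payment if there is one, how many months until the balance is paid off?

20 payments

Monthly rate r = 10.9%/12 = 0.908333% = 0.00908333.
Recurrence: B ← B·(1+r) − $125.00.
Month 1: interest $19.92; balance after payment $2,087.66.
Month 2: interest $18.96; balance after payment $1,981.62.
Closed form: n = −ln(1 − rB₀/P)/ln(1+r) = −ln(0.84066)/ln(1.00908) ≈ 19.195, so the balance reaches zero during payment 20.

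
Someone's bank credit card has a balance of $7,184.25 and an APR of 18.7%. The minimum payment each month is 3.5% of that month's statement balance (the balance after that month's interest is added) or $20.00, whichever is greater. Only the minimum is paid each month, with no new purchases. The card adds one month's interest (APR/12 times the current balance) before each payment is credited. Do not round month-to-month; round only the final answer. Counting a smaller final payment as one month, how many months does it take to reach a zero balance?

164 months

Monthly rate r = 18.7%/12 = 1.55833% = 0.0155833.
While 3.5% of the post-interest balance exceeds $20.00, each month B ← (B·(1+r))·(1 − 0.035), i.e. B shrinks by the factor (1+r)·0.965 = 0.98004.
This holds for months 1–127. Entering month 128 the balance is $554.92; 3.5% of the post-interest balance is now below $20.00, so the flat $20.00 minimum applies from here.
From month 128 a fixed $20.00 at rate r clears $554.92 in 37 more payments. Total: 127 + 37 = 164 months.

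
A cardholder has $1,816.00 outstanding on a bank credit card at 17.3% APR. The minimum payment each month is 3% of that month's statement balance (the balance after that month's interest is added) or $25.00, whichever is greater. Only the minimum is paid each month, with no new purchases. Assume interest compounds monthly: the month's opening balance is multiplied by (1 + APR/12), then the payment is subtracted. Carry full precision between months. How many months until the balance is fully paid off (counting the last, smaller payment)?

94 months

Monthly rate r = 17.3%/12 = 1.44167% = 0.0144167.
While 3% of the post-interest balance exceeds $25.00, each month B ← (B·(1+r))·(1 − 0.03), i.e. B shrinks by the factor (1+r)·0.97 = 0.98398.
This holds for months 1–50. Entering month 51 the balance is $810.07; 3% of the post-interest balance is now below $25.00, so the flat $25.00 minimum applies from here.
From month 51 a fixed $25.00 at rate r clears $810.07 in 44 more payments. Total: 50 + 44 = 94 months.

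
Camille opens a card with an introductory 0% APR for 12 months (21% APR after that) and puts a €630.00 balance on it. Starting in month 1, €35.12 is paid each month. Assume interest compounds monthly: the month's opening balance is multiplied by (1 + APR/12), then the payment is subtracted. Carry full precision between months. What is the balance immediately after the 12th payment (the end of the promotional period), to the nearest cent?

Promo months 1–12 at r₀ = 0%/12 = 0; months 13+ at r₁ = 21%/12 = 0.0175.
After month 12 (no interest yet): B = €630.00 − 12·€35.12 = €208.56.

€208.56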